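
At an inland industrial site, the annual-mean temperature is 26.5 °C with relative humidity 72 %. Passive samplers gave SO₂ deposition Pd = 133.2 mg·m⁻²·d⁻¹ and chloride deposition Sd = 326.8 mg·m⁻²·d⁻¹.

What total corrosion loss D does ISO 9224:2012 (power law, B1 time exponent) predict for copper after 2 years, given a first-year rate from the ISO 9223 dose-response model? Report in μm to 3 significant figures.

D(2) = 4.36 μm

copper: T>10 °C ⇒ hinge -0.080·(26.5−10) = -1.3200
  Pd branch = 0.0053·Pd^0.26·e^(0.059·RH+f) = 0.3534 μm/a
  Cl⁻ term: 0.01025·326.8^0.27·exp(0.036·72+0.049·26.5) = 2.394
  sum: 0.3534 + 2.394 → r_corr = 2.748 μm/a
Power-law: D(2) = r_corr · 2^0.667
  D(2) = 2.748 × 2^0.667 = 2.748 × 1.588 = 4.363 μm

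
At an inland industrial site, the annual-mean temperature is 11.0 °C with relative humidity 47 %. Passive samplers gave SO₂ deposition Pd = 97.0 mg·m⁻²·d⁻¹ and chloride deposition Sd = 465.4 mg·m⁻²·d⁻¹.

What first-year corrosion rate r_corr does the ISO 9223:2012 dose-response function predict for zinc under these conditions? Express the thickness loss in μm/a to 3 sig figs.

r_corr = 2.93 μm/a

zinc: temperature factor f = -0.071·(1.0) = -0.0710
  SO₂ term: 0.0129·97.0^0.44·exp(0.046·47-0.0710) = 0.7814
  Cl⁻ term: 0.0175·465.4^0.57·exp(0.008·47+0.085·11.0) = 2.153
  sum: 0.7814 + 2.153 → r_corr = 2.934 μm/a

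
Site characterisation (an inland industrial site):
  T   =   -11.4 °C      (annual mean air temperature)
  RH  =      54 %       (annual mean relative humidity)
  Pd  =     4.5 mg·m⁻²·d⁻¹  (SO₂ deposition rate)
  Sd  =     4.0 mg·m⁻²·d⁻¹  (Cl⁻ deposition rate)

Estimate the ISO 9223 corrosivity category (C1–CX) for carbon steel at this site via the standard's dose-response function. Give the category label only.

C2

carbon steel: T≤10 °C ⇒ hinge +0.150·(-11.4−10) = -3.2100
  SO₂ term: 1.77·4.5^0.52·exp(0.02·54-3.2100) = 0.4598
  Sd branch = 0.102·Sd^0.62·e^(0.033·RH+0.04·T) = 0.9073 μm/a
  r_corr = 0.4598 + 0.9073 = 1.367 μm/a
Category bounds: 1.3…25 μm/a bracket r_corr ⇒ C2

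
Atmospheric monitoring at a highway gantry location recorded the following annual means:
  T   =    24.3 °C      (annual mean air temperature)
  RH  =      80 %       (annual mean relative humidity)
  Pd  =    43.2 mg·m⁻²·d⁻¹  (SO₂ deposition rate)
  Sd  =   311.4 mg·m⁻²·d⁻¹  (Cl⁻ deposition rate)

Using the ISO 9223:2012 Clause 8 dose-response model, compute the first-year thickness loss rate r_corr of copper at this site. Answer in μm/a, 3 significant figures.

r_corr = 3.33 μm/a

copper: f(T) = -0.080·(T−10) [T>10 °C] = -1.1440
  Pd branch = 0.0053·Pd^0.26·e^(0.059·RH+f) = 0.5041 μm/a
  Sd branch = 0.01025·Sd^0.27·e^(0.036·RH+0.049·T) = 2.83 μm/a
  r_corr = 0.5041 + 2.83 = 3.334 μm/a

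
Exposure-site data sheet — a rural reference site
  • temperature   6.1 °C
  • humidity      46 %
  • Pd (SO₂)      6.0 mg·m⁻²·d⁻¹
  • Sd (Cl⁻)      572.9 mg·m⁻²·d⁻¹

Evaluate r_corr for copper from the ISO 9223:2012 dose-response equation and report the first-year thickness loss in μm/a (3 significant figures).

r_corr = 0.480 μm/a

copper: temperature factor f = +0.126·(-3.9) = -0.4914
  sulphur-dioxide contribution → 0.07796 μm/a
  chloride contribution → 0.4022 μm/a
  total first-year rate 0.4801 μm/a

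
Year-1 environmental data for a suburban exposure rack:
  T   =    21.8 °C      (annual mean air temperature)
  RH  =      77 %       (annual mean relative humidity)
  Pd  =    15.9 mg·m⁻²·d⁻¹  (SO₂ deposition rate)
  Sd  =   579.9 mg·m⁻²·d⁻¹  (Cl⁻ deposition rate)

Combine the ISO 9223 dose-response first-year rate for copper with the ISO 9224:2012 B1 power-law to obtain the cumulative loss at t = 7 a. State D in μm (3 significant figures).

copper: T>10 °C ⇒ hinge -0.080·(21.8−10) = -0.9440
  Pd branch = 0.0053·Pd^0.26·e^(0.059·RH+f) = 0.3978 μm/a
  Sd branch = 0.01025·Sd^0.27·e^(0.036·RH+0.049·T) = 2.658 μm/a
  r_corr = 0.3978 + 2.658 = 3.056 μm/a
Long-term exponent b (ISO 9224 Table 2, B1) = 0.667
  D(7) = 3.056 × 7^0.667 = 3.056 × 3.662 = 11.19 μm

D(7) = 11.2 μm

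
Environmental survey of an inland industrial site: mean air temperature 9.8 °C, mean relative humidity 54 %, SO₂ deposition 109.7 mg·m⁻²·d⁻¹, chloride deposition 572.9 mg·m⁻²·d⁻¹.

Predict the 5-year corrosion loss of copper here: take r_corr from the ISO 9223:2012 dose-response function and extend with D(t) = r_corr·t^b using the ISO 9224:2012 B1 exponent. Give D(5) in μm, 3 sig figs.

copper: f(T) = +0.126·(T−10) [T≤10 °C] = -0.0252
  SO₂ term: 0.0053·109.7^0.26·exp(0.059·54-0.0252) = 0.4241
  Cl⁻ term: 0.01025·572.9^0.27·exp(0.036·54+0.049·9.8) = 0.643
  sum: 0.4241 + 0.643 → r_corr = 1.067 μm/a
Power-law: D(5) = r_corr · 5^0.667
  D(5) = 1.067 × 5^0.667 = 1.067 × 2.926 = 3.122 μm

D(5) = 3.12 μm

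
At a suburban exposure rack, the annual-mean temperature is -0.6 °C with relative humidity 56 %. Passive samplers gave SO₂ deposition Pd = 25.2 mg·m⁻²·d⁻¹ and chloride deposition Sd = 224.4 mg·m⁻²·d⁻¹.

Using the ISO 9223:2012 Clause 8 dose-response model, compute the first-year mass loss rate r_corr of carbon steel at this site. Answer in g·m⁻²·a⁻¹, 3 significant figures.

r_corr = 189 g·m⁻²·a⁻¹

carbon steel: f(T) = +0.150·(T−10) [T≤10 °C] = -1.5900
  SO₂ term: 1.77·25.2^0.52·exp(0.02·56-1.5900) = 5.924
  Sd branch = 0.102·Sd^0.62·e^(0.033·RH+0.04·T) = 18.13 μm/a
  sum: 5.924 + 18.13 → r_corr = 24.05 μm/a
Convert to mass loss: 24.05 μm/a × 7.85 g/cm³ = 188.8 g·m⁻²·a⁻¹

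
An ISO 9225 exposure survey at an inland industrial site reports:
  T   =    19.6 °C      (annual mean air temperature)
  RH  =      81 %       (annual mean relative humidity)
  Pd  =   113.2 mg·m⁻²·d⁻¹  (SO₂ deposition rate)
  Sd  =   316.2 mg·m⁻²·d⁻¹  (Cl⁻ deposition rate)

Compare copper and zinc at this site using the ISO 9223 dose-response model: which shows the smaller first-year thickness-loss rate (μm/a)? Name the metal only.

copper: f(T) = -0.080·(T−10) [T>10 °C] = -0.7680
  sulphur-dioxide contribution → 1.001 μm/a
  chloride contribution → 2.34 μm/a
  ⇒ r_corr(copper) = 3.341 μm/a
zinc: f(T) = -0.071·(T−10) [T>10 °C] = -0.6816
  sulphur-dioxide contribution → 2.17 μm/a
  chloride contribution → 4.709 μm/a
  total first-year rate 6.879 μm/a
Ordering by μm/a: zinc (6.88) > copper (3.34)

copper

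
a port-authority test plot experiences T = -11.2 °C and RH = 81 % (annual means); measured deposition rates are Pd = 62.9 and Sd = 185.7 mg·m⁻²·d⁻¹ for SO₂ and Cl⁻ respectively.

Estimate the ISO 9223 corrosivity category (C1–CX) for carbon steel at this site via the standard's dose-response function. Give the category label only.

C3

carbon steel: f(T) = +0.150·(T−10) [T≤10 °C] = -3.1800
  Pd branch = 1.77·Pd^0.52·e^(0.02·RH+f) = 3.205 μm/a
  Cl⁻ term: 0.102·185.7^0.62·exp(0.033·81+0.04·-11.2) = 24.08
  r_corr = 3.205 + 24.08 = 27.28 μm/a
27.3 μm/a falls in (25, 50] for carbon steel → category C3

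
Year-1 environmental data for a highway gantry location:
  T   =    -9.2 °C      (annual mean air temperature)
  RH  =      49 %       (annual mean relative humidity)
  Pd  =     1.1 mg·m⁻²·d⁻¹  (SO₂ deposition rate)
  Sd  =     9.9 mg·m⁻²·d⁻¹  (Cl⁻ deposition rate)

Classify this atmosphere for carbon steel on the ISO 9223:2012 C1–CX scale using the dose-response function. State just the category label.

carbon steel: f(T) = +0.150·(T−10) [T≤10 °C] = -2.8800
  Pd branch = 1.77·Pd^0.52·e^(0.02·RH+f) = 0.2782 μm/a
  Sd branch = 0.102·Sd^0.62·e^(0.033·RH+0.04·T) = 1.473 μm/a
  sum: 0.2782 + 1.473 → r_corr = 1.752 μm/a
Category bounds: 1.3…25 μm/a bracket r_corr ⇒ C2

C2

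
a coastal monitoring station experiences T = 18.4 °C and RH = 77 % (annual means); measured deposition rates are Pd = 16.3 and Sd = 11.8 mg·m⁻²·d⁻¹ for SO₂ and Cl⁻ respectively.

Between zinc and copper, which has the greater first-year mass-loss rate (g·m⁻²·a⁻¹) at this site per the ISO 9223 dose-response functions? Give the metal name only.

copper

zinc: temperature factor f = -0.071·(8.4) = -0.5964
  sulphur-dioxide contribution → 0.8379 μm/a
  chloride contribution → 0.6321 μm/a
  ⇒ r_corr(zinc) = 1.47 μm/a
  mass loss = 1.47 μm/a × 7.14 g/cm³ = 10.5 g·m⁻²·a⁻¹
copper: temperature factor f = -0.080·(8.4) = -0.6720
  sulphur-dioxide contribution → 0.5255 μm/a
  chloride contribution → 0.7862 μm/a
  ⇒ r_corr(copper) = 1.312 μm/a
  mass loss = 1.312 μm/a × 8.96 g/cm³ = 11.75 g·m⁻²·a⁻¹
Ordering by g·m⁻²·a⁻¹: copper (11.8) > zinc (10.5)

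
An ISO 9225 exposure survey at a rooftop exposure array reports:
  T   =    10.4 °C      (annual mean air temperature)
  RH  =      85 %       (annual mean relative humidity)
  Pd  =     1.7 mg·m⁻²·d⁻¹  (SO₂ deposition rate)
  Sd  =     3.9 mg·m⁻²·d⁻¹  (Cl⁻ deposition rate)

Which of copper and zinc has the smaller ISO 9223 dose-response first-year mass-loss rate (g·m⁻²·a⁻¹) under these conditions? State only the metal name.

copper: temperature factor f = -0.080·(0.4) = -0.0320
  SO₂ term: 0.0053·1.7^0.26·exp(0.059·85-0.0320) = 0.8877
  Sd branch = 0.01025·Sd^0.27·e^(0.036·RH+0.049·T) = 0.5255 μm/a
  sum: 0.8877 + 0.5255 → r_corr = 1.413 μm/a
  mass loss = 1.413 μm/a × 8.96 g/cm³ = 12.66 g·m⁻²·a⁻¹
zinc: f(T) = -0.071·(T−10) [T>10 °C] = -0.0284
  SO₂ term: 0.0129·1.7^0.44·exp(0.046·85-0.0284) = 0.7902
  Sd branch = 0.0175·Sd^0.57·e^(0.008·RH+0.085·T) = 0.1816 μm/a
  sum: 0.7902 + 0.1816 → r_corr = 0.9718 μm/a
  mass loss = 0.9718 μm/a × 7.14 g/cm³ = 6.939 g·m⁻²·a⁻¹
Ordering by g·m⁻²·a⁻¹: copper (12.7) > zinc (6.94)

zinc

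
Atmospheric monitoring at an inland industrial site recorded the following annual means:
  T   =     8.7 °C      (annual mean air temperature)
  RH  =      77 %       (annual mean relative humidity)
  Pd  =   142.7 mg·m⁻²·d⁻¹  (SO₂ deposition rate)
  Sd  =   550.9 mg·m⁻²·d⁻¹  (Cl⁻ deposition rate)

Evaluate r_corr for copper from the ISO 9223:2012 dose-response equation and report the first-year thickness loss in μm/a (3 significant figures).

copper: f(T) = +0.126·(T−10) [T≤10 °C] = -0.1638
  sulphur-dioxide contribution → 1.536 μm/a
  chloride contribution → 1.38 μm/a
  ⇒ r_corr(copper) = 2.915 μm/a

r_corr = 2.92 μm/a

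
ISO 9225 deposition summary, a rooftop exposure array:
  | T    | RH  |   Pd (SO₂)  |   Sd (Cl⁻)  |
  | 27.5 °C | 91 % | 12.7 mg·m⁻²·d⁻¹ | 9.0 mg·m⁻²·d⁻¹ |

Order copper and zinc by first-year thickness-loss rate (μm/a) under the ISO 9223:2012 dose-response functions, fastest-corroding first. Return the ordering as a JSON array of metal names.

["copper", "zinc"]

copper: f(T) = -0.080·(T−10) [T>10 °C] = -1.4000
  SO₂ term: 0.0053·12.7^0.26·exp(0.059·91-1.4000) = 0.5432
  Cl⁻ term: 0.01025·9.0^0.27·exp(0.036·91+0.049·27.5) = 1.889
  sum: 0.5432 + 1.889 → r_corr = 2.433 μm/a
zinc: T>10 °C ⇒ hinge -0.071·(27.5−10) = -1.2425
  Pd branch = 0.0129·Pd^0.44·e^(0.046·RH+f) = 0.7492 μm/a
  Cl⁻ term: 0.0175·9.0^0.57·exp(0.008·91+0.085·27.5) = 1.313
  r_corr = 0.7492 + 1.313 = 2.062 μm/a
Ordering by μm/a: copper (2.43) > zinc (2.06)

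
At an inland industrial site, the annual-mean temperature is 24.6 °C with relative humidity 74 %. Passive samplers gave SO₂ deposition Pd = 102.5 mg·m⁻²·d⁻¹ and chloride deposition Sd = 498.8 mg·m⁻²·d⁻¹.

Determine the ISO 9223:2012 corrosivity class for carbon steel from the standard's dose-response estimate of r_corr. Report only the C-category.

C5

carbon steel: f(T) = -0.054·(T−10) [T>10 °C] = -0.7884
  sulphur-dioxide contribution → 39.26 μm/a
  chloride contribution → 147.6 μm/a
  total first-year rate 186.9 μm/a
Category bounds: 80…200 μm/a bracket r_corr ⇒ C5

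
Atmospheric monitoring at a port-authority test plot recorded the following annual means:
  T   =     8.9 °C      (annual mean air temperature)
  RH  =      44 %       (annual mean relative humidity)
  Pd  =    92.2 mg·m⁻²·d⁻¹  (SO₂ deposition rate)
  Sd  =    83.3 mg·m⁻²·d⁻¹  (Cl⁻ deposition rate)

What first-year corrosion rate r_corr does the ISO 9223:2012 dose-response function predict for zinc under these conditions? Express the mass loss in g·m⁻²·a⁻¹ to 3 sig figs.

r_corr = 9.60 g·m⁻²·a⁻¹

zinc: f(T) = +0.038·(T−10) [T≤10 °C] = -0.0418
  SO₂ term: 0.0129·92.2^0.44·exp(0.046·44-0.0418) = 0.6854
  Cl⁻ term: 0.0175·83.3^0.57·exp(0.008·44+0.085·8.9) = 0.6595
  sum: 0.6854 + 0.6595 → r_corr = 1.345 μm/a
Convert to mass loss: 1.345 μm/a × 7.14 g/cm³ = 9.602 g·m⁻²·a⁻¹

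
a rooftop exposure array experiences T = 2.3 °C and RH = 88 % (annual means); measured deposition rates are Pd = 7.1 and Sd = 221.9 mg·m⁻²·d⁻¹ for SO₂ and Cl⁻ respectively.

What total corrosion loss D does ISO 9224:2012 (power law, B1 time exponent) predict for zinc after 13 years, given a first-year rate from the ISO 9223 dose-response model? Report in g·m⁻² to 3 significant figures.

zinc: T≤10 °C ⇒ hinge +0.038·(2.3−10) = -0.2926
  Pd branch = 0.0129·Pd^0.44·e^(0.046·RH+f) = 1.306 μm/a
  Cl⁻ term: 0.0175·221.9^0.57·exp(0.008·88+0.085·2.3) = 0.9354
  sum: 1.306 + 0.9354 → r_corr = 2.242 μm/a
ISO 9224: D(t) = r_corr · t^b with b = 0.813 (zinc, B1)
  D(13) = 2.242 × 13^0.813 = 2.242 × 8.047 = 18.04 μm
  Mass loss = 18.04 μm × 7.14 g/cm³ = 128.8 g·m⁻²

D(13) = 129 g·m⁻²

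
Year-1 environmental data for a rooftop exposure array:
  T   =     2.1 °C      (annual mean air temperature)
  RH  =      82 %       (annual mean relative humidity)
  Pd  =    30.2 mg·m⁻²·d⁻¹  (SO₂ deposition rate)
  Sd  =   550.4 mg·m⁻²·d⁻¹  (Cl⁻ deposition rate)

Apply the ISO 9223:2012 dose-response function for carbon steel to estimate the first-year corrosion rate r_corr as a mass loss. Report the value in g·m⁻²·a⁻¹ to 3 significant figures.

carbon steel: T≤10 °C ⇒ hinge +0.150·(2.1−10) = -1.1850
  Pd branch = 1.77·Pd^0.52·e^(0.02·RH+f) = 16.41 μm/a
  Sd branch = 0.102·Sd^0.62·e^(0.033·RH+0.04·T) = 83.08 μm/a
  r_corr = 16.41 + 83.08 = 99.49 μm/a
Convert to mass loss: 99.49 μm/a × 7.85 g/cm³ = 781 g·m⁻²·a⁻¹

r_corr = 781 g·m⁻²·a⁻¹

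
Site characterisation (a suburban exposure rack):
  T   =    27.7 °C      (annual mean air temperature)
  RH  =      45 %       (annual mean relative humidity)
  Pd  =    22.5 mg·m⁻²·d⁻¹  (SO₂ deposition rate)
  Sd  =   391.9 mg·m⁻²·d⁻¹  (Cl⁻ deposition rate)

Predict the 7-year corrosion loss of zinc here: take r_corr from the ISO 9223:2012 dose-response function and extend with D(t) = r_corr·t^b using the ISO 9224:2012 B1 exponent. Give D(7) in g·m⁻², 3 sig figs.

D(7) = 280 g·m⁻²

zinc: temperature factor f = -0.071·(17.7) = -1.2567
  SO₂ term: 0.0129·22.5^0.44·exp(0.046·45-1.2567) = 0.1145
  Sd branch = 0.0175·Sd^0.57·e^(0.008·RH+0.085·T) = 7.944 μm/a
  sum: 0.1145 + 7.944 → r_corr = 8.059 μm/a
Power-law: D(7) = r_corr · 7^0.813
  D(7) = 8.059 × 7^0.813 = 8.059 × 4.865 = 39.2 μm
  Mass loss = 39.2 μm × 7.14 g/cm³ = 279.9 g·m⁻²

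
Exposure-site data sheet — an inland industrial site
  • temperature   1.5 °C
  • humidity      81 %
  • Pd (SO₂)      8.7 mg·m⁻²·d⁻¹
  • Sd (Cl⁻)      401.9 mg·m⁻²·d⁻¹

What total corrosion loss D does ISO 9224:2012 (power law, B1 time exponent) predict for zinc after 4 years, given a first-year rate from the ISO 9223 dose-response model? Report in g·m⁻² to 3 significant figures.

zinc: T≤10 °C ⇒ hinge +0.038·(1.5−10) = -0.3230
  Pd branch = 0.0129·Pd^0.44·e^(0.046·RH+f) = 1.004 μm/a
  Cl⁻ term: 0.0175·401.9^0.57·exp(0.008·81+0.085·1.5) = 1.159
  sum: 1.004 + 1.159 → r_corr = 2.164 μm/a
ISO 9224: D(t) = r_corr · t^b with b = 0.813 (zinc, B1)
  D(4) = 2.164 × 4^0.813 = 2.164 × 3.087 = 6.678 μm
  Mass loss = 6.678 μm × 7.14 g/cm³ = 47.68 g·m⁻²

D(4) = 47.7 g·m⁻²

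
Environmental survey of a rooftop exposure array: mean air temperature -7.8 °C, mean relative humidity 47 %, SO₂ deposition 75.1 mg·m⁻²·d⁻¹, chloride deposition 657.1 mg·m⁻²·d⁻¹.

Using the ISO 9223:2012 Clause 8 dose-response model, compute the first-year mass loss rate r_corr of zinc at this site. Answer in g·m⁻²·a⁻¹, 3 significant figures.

zinc: temperature factor f = +0.038·(-17.8) = -0.6764
  SO₂ term: 0.0129·75.1^0.44·exp(0.046·47-0.6764) = 0.3811
  Cl⁻ term: 0.0175·657.1^0.57·exp(0.008·47+0.085·-7.8) = 0.5302
  r_corr = 0.3811 + 0.5302 = 0.9113 μm/a
Convert to mass loss: 0.9113 μm/a × 7.14 g/cm³ = 6.507 g·m⁻²·a⁻¹

r_corr = 6.51 g·m⁻²·a⁻¹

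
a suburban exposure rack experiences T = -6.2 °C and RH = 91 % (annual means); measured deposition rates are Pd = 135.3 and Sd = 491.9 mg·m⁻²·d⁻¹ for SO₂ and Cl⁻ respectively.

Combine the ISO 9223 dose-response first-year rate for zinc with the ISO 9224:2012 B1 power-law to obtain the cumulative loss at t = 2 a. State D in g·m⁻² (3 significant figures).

zinc: temperature factor f = +0.038·(-16.2) = -0.6156
  Pd branch = 0.0129·Pd^0.44·e^(0.046·RH+f) = 3.972 μm/a
  Cl⁻ term: 0.0175·491.9^0.57·exp(0.008·91+0.085·-6.2) = 0.7323
  sum: 3.972 + 0.7323 → r_corr = 4.704 μm/a
Power-law: D(2) = r_corr · 2^0.813
  D(2) = 4.704 × 2^0.813 = 4.704 × 1.757 = 8.264 μm
  Mass loss = 8.264 μm × 7.14 g/cm³ = 59.01 g·m⁻²

D(2) = 59.0 g·m⁻²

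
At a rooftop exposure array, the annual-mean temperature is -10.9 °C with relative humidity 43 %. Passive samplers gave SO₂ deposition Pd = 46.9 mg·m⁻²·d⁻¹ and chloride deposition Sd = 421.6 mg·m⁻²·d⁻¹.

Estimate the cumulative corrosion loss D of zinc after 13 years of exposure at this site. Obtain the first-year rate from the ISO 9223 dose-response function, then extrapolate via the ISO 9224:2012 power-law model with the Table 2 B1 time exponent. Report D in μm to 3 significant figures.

D(13) = 4.31 μm

zinc: T≤10 °C ⇒ hinge +0.038·(-10.9−10) = -0.7942
  SO₂ term: 0.0129·46.9^0.44·exp(0.046·43-0.7942) = 0.2291
  Sd branch = 0.0175·Sd^0.57·e^(0.008·RH+0.085·T) = 0.3064 μm/a
  r_corr = 0.2291 + 0.3064 = 0.5355 μm/a
ISO 9224: D(t) = r_corr · t^b with b = 0.813 (zinc, B1)
  D(13) = 0.5355 × 13^0.813 = 0.5355 × 8.047 = 4.309 μm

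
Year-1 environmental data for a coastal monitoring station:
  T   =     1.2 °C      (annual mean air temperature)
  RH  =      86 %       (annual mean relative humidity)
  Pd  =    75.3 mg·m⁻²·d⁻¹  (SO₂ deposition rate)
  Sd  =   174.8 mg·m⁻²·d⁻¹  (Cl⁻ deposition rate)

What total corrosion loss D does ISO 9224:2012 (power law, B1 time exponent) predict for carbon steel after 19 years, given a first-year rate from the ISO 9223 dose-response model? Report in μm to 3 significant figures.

carbon steel: f(T) = +0.150·(T−10) [T≤10 °C] = -1.3200
  SO₂ term: 1.77·75.3^0.52·exp(0.02·86-1.3200) = 24.98
  Sd branch = 0.102·Sd^0.62·e^(0.033·RH+0.04·T) = 44.91 μm/a
  r_corr = 24.98 + 44.91 = 69.89 μm/a
Power-law: D(19) = r_corr · 19^0.523
  D(19) = 69.89 × 19^0.523 = 69.89 × 4.664 = 326 μm

D(19) = 326 μm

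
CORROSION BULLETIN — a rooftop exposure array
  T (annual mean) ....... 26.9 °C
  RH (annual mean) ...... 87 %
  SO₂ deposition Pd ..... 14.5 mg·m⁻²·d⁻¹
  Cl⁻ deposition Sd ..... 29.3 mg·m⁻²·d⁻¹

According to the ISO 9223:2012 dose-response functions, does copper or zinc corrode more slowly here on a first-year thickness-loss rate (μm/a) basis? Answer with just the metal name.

copper

copper: T>10 °C ⇒ hinge -0.080·(26.9−10) = -1.3520
  SO₂ term: 0.0053·14.5^0.26·exp(0.059·87-1.3520) = 0.4659
  Cl⁻ term: 0.01025·29.3^0.27·exp(0.036·87+0.049·26.9) = 2.185
  sum: 0.4659 + 2.185 → r_corr = 2.651 μm/a
zinc: f(T) = -0.071·(T−10) [T>10 °C] = -1.1999
  SO₂ term: 0.0129·14.5^0.44·exp(0.046·87-1.1999) = 0.6895
  Cl⁻ term: 0.0175·29.3^0.57·exp(0.008·87+0.085·26.9) = 2.368
  sum: 0.6895 + 2.368 → r_corr = 3.058 μm/a
Ordering by μm/a: zinc (3.06) > copper (2.65)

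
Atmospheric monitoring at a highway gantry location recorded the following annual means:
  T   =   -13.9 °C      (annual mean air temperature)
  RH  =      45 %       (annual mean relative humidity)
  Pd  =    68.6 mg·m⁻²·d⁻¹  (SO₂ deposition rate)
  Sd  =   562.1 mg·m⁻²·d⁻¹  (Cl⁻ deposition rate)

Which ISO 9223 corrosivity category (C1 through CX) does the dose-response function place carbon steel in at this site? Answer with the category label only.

C2

carbon steel: T≤10 °C ⇒ hinge +0.150·(-13.9−10) = -3.5850
  Pd branch = 1.77·Pd^0.52·e^(0.02·RH+f) = 1.088 μm/a
  Cl⁻ term: 0.102·562.1^0.62·exp(0.033·45+0.04·-13.9) = 13.09
  r_corr = 1.088 + 13.09 = 14.18 μm/a
Category bounds: 1.3…25 μm/a bracket r_corr ⇒ C2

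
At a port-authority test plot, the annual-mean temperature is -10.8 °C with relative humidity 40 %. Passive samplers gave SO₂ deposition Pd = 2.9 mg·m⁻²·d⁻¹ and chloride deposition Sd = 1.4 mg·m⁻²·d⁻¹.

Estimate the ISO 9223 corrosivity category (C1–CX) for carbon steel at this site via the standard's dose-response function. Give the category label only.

C1

carbon steel: T≤10 °C ⇒ hinge +0.150·(-10.8−10) = -3.1200
  Pd branch = 1.77·Pd^0.52·e^(0.02·RH+f) = 0.3026 μm/a
  Cl⁻ term: 0.102·1.4^0.62·exp(0.033·40+0.04·-10.8) = 0.3054
  sum: 0.3026 + 0.3054 → r_corr = 0.608 μm/a
0.608 μm/a falls in (0, 1.3] for carbon steel → category C1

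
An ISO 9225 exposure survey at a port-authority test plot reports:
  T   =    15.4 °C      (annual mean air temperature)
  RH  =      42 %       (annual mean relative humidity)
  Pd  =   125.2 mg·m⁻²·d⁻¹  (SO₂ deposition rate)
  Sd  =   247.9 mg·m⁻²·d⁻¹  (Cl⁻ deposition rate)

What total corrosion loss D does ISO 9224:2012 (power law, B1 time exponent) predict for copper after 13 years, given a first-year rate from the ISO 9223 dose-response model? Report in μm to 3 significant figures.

copper: f(T) = -0.080·(T−10) [T>10 °C] = -0.4320
  sulphur-dioxide contribution → 0.144 μm/a
  chloride contribution → 0.4381 μm/a
  ⇒ r_corr(copper) = 0.582 μm/a
Long-term exponent b (ISO 9224 Table 2, B1) = 0.667
  D(13) = 0.582 × 13^0.667 = 0.582 × 5.534 = 3.221 μm

D(13) = 3.22 μm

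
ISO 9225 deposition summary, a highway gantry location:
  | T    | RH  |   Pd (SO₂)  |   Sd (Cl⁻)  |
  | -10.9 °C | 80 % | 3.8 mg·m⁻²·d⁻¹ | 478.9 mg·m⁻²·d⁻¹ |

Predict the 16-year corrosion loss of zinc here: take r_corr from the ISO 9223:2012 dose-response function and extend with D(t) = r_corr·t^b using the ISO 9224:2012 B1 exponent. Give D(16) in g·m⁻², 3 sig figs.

D(16) = 58.4 g·m⁻²

zinc: T≤10 °C ⇒ hinge +0.038·(-10.9−10) = -0.7942
  Pd branch = 0.0129·Pd^0.44·e^(0.046·RH+f) = 0.4159 μm/a
  Cl⁻ term: 0.0175·478.9^0.57·exp(0.008·80+0.085·-10.9) = 0.4429
  r_corr = 0.4159 + 0.4429 = 0.8588 μm/a
Power-law: D(16) = r_corr · 16^0.813
  D(16) = 0.8588 × 16^0.813 = 0.8588 × 9.527 = 8.182 μm
  Mass loss = 8.182 μm × 7.14 g/cm³ = 58.42 g·m⁻²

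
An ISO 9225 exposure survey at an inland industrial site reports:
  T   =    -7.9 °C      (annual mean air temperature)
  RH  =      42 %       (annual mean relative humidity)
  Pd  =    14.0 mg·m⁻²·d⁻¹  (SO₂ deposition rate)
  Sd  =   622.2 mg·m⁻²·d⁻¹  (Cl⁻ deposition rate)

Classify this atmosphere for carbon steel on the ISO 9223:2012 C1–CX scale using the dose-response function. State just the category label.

carbon steel: f(T) = +0.150·(T−10) [T≤10 °C] = -2.6850
  SO₂ term: 1.77·14.0^0.52·exp(0.02·42-2.6850) = 1.103
  Cl⁻ term: 0.102·622.2^0.62·exp(0.033·42+0.04·-7.9) = 16.05
  r_corr = 1.103 + 16.05 = 17.16 μm/a
Category bounds: 1.3…25 μm/a bracket r_corr ⇒ C2

C2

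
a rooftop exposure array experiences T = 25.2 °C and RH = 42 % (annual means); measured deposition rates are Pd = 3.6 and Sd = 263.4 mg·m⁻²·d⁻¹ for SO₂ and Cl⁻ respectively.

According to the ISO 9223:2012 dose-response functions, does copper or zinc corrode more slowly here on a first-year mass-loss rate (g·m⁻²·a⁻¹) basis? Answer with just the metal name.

copper: T>10 °C ⇒ hinge -0.080·(25.2−10) = -1.2160
  SO₂ term: 0.0053·3.6^0.26·exp(0.059·42-1.2160) = 0.02612
  Cl⁻ term: 0.01025·263.4^0.27·exp(0.036·42+0.049·25.2) = 0.7198
  sum: 0.02612 + 0.7198 → r_corr = 0.7459 μm/a
  mass loss = 0.7459 μm/a × 8.96 g/cm³ = 6.683 g·m⁻²·a⁻¹
zinc: temperature factor f = -0.071·(15.2) = -1.0792
  Pd branch = 0.0129·Pd^0.44·e^(0.046·RH+f) = 0.05318 μm/a
  Sd branch = 0.0175·Sd^0.57·e^(0.008·RH+0.085·T) = 5 μm/a
  r_corr = 0.05318 + 5 = 5.053 μm/a
  mass loss = 5.053 μm/a × 7.14 g/cm³ = 36.08 g·m⁻²·a⁻¹
Ordering by g·m⁻²·a⁻¹: zinc (36.1) > copper (6.68)

copper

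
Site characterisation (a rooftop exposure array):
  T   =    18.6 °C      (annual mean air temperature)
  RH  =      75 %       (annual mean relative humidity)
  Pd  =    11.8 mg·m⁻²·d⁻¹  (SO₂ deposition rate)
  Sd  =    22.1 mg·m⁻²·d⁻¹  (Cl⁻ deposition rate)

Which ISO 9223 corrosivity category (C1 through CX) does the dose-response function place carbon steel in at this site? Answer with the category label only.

carbon steel: T>10 °C ⇒ hinge -0.054·(18.6−10) = -0.4644
  SO₂ term: 1.77·11.8^0.52·exp(0.02·75-0.4644) = 17.99
  Cl⁻ term: 0.102·22.1^0.62·exp(0.033·75+0.04·18.6) = 17.38
  sum: 17.99 + 17.38 → r_corr = 35.38 μm/a
ISO 9223 Table 2 (carbon steel): 25 < 35.4 ≤ 50 μm/a ⇒ C3

C3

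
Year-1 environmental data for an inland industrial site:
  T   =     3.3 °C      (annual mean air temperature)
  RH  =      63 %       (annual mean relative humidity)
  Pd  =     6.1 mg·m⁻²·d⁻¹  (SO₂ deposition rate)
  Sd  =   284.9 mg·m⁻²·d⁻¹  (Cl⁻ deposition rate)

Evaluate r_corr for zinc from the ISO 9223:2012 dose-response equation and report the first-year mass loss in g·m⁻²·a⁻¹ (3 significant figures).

zinc: f(T) = +0.038·(T−10) [T≤10 °C] = -0.2546
  sulphur-dioxide contribution → 0.4019 μm/a
  chloride contribution → 0.9614 μm/a
  ⇒ r_corr(zinc) = 1.363 μm/a
Convert to mass loss: 1.363 μm/a × 7.14 g/cm³ = 9.734 g·m⁻²·a⁻¹

r_corr = 9.73 g·m⁻²·a⁻¹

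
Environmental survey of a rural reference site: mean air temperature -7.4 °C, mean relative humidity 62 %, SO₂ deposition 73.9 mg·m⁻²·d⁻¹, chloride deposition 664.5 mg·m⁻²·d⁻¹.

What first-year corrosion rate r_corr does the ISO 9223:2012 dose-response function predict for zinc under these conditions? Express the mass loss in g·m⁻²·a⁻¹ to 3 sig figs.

zinc: f(T) = +0.038·(T−10) [T≤10 °C] = -0.6612
  Pd branch = 0.0129·Pd^0.44·e^(0.046·RH+f) = 0.766 μm/a
  Sd branch = 0.0175·Sd^0.57·e^(0.008·RH+0.085·T) = 0.6224 μm/a
  sum: 0.766 + 0.6224 → r_corr = 1.388 μm/a
Convert to mass loss: 1.388 μm/a × 7.14 g/cm³ = 9.914 g·m⁻²·a⁻¹

r_corr = 9.91 g·m⁻²·a⁻¹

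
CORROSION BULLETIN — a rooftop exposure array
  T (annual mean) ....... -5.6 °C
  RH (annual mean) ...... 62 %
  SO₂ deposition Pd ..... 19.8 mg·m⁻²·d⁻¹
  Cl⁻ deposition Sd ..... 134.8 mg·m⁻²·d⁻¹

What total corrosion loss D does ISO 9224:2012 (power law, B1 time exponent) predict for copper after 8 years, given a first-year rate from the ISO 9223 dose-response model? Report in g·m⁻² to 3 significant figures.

D(8) = 12.0 g·m⁻²

copper: f(T) = +0.126·(T−10) [T≤10 °C] = -1.9656
  SO₂ term: 0.0053·19.8^0.26·exp(0.059·62-1.9656) = 0.06258
  Sd branch = 0.01025·Sd^0.27·e^(0.036·RH+0.049·T) = 0.2728 μm/a
  r_corr = 0.06258 + 0.2728 = 0.3354 μm/a
ISO 9224: D(t) = r_corr · t^b with b = 0.667 (copper, B1)
  D(8) = 0.3354 × 8^0.667 = 0.3354 × 4.003 = 1.343 μm
  Mass loss = 1.343 μm × 8.96 g/cm³ = 12.03 g·m⁻²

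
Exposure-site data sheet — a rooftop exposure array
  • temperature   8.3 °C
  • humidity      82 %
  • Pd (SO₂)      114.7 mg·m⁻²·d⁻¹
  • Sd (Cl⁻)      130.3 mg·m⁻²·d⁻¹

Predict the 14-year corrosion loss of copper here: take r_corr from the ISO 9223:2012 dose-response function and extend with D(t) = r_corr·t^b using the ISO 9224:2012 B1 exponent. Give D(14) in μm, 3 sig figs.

D(14) = 17.2 μm

copper: T≤10 °C ⇒ hinge +0.126·(8.3−10) = -0.2142
  sulphur-dioxide contribution → 1.853 μm/a
  chloride contribution → 1.098 μm/a
  ⇒ r_corr(copper) = 2.95 μm/a
ISO 9224: D(t) = r_corr · t^b with b = 0.667 (copper, B1)
  D(14) = 2.95 × 14^0.667 = 2.95 × 5.814 = 17.15 μm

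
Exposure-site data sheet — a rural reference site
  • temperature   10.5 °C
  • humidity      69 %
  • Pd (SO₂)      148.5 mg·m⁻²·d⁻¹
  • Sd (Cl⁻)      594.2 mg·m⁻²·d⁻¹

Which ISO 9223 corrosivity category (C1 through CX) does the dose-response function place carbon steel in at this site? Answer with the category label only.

C5

carbon steel: f(T) = -0.054·(T−10) [T>10 °C] = -0.0270
  sulphur-dioxide contribution → 92.23 μm/a
  chloride contribution → 79.38 μm/a
  total first-year rate 171.6 μm/a
172 μm/a falls in (80, 200] for carbon steel → category C5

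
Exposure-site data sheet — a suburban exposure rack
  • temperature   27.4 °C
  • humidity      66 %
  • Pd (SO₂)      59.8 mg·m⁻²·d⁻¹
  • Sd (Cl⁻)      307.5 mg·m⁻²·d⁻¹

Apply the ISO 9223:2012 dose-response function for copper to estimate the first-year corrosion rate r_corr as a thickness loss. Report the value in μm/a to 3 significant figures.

copper: temperature factor f = -0.080·(17.4) = -1.3920
  sulphur-dioxide contribution → 0.1874 μm/a
  chloride contribution → 1.983 μm/a
  total first-year rate 2.171 μm/a

r_corr = 2.17 μm/a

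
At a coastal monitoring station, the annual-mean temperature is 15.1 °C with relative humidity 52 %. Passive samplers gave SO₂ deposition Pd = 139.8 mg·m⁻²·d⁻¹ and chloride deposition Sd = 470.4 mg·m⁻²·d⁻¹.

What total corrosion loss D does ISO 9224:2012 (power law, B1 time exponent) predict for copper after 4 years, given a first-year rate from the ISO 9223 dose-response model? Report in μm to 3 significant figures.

copper: T>10 °C ⇒ hinge -0.080·(15.1−10) = -0.4080
  sulphur-dioxide contribution → 0.2737 μm/a
  chloride contribution → 0.7356 μm/a
  total first-year rate 1.009 μm/a
ISO 9224: D(t) = r_corr · t^b with b = 0.667 (copper, B1)
  D(4) = 1.009 × 4^0.667 = 1.009 × 2.521 = 2.544 μm

D(4) = 2.54 μm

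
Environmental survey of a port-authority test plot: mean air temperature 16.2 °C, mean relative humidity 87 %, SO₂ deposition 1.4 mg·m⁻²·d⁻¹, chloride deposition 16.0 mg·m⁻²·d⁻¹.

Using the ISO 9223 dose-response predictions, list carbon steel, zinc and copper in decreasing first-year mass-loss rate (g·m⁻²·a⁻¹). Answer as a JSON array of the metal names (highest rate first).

carbon steel: T>10 °C ⇒ hinge -0.054·(16.2−10) = -0.3348
  SO₂ term: 1.77·1.4^0.52·exp(0.02·87-0.3348) = 8.595
  Sd branch = 0.102·Sd^0.62·e^(0.033·RH+0.04·T) = 19.21 μm/a
  sum: 8.595 + 19.21 → r_corr = 27.8 μm/a
  mass loss = 27.8 μm/a × 7.85 g/cm³ = 218.2 g·m⁻²·a⁻¹
zinc: temperature factor f = -0.071·(6.2) = -0.4402
  SO₂ term: 0.0129·1.4^0.44·exp(0.046·87-0.4402) = 0.5269
  Sd branch = 0.0175·Sd^0.57·e^(0.008·RH+0.085·T) = 0.6756 μm/a
  r_corr = 0.5269 + 0.6756 = 1.203 μm/a
  mass loss = 1.203 μm/a × 7.14 g/cm³ = 8.586 g·m⁻²·a⁻¹
copper: f(T) = -0.080·(T−10) [T>10 °C] = -0.4960
  Pd branch = 0.0053·Pd^0.26·e^(0.059·RH+f) = 0.5972 μm/a
  Sd branch = 0.01025·Sd^0.27·e^(0.036·RH+0.049·T) = 1.098 μm/a
  r_corr = 0.5972 + 1.098 = 1.696 μm/a
  mass loss = 1.696 μm/a × 8.96 g/cm³ = 15.19 g·m⁻²·a⁻¹
Ordering by g·m⁻²·a⁻¹: carbon steel (218) > copper (15.2) > zinc (8.59)

["carbon steel", "copper", "zinc"]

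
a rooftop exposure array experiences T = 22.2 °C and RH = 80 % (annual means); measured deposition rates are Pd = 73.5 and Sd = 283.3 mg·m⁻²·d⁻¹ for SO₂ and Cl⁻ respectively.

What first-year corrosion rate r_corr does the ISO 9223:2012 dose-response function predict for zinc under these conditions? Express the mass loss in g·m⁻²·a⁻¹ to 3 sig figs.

zinc: f(T) = -0.071·(T−10) [T>10 °C] = -0.8662
  SO₂ term: 0.0129·73.5^0.44·exp(0.046·80-0.8662) = 1.425
  Sd branch = 0.0175·Sd^0.57·e^(0.008·RH+0.085·T) = 5.474 μm/a
  r_corr = 1.425 + 5.474 = 6.899 μm/a
Convert to mass loss: 6.899 μm/a × 7.14 g/cm³ = 49.26 g·m⁻²·a⁻¹

r_corr = 49.3 g·m⁻²·a⁻¹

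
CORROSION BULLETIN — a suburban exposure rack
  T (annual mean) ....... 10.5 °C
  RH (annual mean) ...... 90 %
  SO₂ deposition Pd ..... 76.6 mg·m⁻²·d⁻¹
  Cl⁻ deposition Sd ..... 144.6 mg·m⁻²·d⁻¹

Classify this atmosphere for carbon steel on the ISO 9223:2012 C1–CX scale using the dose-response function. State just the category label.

carbon steel: temperature factor f = -0.054·(0.5) = -0.0270
  SO₂ term: 1.77·76.6^0.52·exp(0.02·90-0.0270) = 99.49
  Cl⁻ term: 0.102·144.6^0.62·exp(0.033·90+0.04·10.5) = 66.09
  r_corr = 99.49 + 66.09 = 165.6 μm/a
ISO 9223 Table 2 (carbon steel): 80 < 166 ≤ 200 μm/a ⇒ C5

C5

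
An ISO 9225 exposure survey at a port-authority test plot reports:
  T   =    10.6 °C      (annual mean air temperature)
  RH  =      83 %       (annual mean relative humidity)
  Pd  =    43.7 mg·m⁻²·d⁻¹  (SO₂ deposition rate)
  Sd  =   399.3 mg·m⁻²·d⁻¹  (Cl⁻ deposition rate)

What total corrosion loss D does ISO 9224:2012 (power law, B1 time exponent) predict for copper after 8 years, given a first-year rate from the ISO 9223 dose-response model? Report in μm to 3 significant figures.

copper: T>10 °C ⇒ hinge -0.080·(10.6−10) = -0.0480
  sulphur-dioxide contribution → 1.806 μm/a
  chloride contribution → 1.723 μm/a
  total first-year rate 3.529 μm/a
Power-law: D(8) = r_corr · 8^0.667
  D(8) = 3.529 × 8^0.667 = 3.529 × 4.003 = 14.13 μm

D(8) = 14.1 μm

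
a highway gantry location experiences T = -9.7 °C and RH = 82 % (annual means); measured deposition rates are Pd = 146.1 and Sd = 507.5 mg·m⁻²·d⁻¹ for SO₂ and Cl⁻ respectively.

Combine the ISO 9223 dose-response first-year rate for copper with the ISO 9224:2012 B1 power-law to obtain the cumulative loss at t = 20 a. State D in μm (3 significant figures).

D(20) = 6.34 μm

copper: f(T) = +0.126·(T−10) [T≤10 °C] = -2.4822
  Pd branch = 0.0053·Pd^0.26·e^(0.059·RH+f) = 0.2043 μm/a
  Sd branch = 0.01025·Sd^0.27·e^(0.036·RH+0.049·T) = 0.6559 μm/a
  sum: 0.2043 + 0.6559 → r_corr = 0.8601 μm/a
Long-term exponent b (ISO 9224 Table 2, B1) = 0.667
  D(20) = 0.8601 × 20^0.667 = 0.8601 × 7.375 = 6.344 μm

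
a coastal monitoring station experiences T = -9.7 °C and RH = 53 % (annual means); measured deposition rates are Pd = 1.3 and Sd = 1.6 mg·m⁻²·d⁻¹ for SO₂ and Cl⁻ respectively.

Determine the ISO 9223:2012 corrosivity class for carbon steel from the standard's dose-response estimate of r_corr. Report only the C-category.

C1

carbon steel: f(T) = +0.150·(T−10) [T≤10 °C] = -2.9550
  SO₂ term: 1.77·1.3^0.52·exp(0.02·53-2.9550) = 0.305
  Cl⁻ term: 0.102·1.6^0.62·exp(0.033·53+0.04·-9.7) = 0.5324
  r_corr = 0.305 + 0.5324 = 0.8373 μm/a
Category bounds: 0…1.3 μm/a bracket r_corr ⇒ C1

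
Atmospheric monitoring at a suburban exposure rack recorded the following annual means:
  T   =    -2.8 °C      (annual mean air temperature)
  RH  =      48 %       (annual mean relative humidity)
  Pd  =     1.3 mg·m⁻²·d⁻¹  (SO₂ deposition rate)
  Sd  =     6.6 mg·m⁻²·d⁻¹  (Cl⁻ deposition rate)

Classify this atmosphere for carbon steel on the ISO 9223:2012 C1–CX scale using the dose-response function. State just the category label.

carbon steel: T≤10 °C ⇒ hinge +0.150·(-2.8−10) = -1.9200
  SO₂ term: 1.77·1.3^0.52·exp(0.02·48-1.9200) = 0.7768
  Sd branch = 0.102·Sd^0.62·e^(0.033·RH+0.04·T) = 1.432 μm/a
  r_corr = 0.7768 + 1.432 = 2.209 μm/a
ISO 9223 Table 2 (carbon steel): 1.3 < 2.21 ≤ 25 μm/a ⇒ C2

C2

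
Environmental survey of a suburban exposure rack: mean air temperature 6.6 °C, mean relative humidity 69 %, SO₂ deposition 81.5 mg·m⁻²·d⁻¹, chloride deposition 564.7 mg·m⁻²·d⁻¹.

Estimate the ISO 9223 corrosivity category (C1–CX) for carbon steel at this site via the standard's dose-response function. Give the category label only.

carbon steel: temperature factor f = +0.150·(-3.4) = -0.5100
  Pd branch = 1.77·Pd^0.52·e^(0.02·RH+f) = 41.65 μm/a
  Sd branch = 0.102·Sd^0.62·e^(0.033·RH+0.04·T) = 65.81 μm/a
  sum: 41.65 + 65.81 → r_corr = 107.5 μm/a
107 μm/a falls in (80, 200] for carbon steel → category C5

C5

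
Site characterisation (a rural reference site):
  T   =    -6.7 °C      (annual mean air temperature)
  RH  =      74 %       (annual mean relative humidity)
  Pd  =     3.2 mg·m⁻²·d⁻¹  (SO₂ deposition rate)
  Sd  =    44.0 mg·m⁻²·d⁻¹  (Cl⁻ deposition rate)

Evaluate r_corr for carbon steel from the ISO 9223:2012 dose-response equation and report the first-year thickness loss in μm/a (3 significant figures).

carbon steel: temperature factor f = +0.150·(-16.7) = -2.5050
  sulphur-dioxide contribution → 1.163 μm/a
  chloride contribution → 9.369 μm/a
  total first-year rate 10.53 μm/a

r_corr = 10.5 μm/a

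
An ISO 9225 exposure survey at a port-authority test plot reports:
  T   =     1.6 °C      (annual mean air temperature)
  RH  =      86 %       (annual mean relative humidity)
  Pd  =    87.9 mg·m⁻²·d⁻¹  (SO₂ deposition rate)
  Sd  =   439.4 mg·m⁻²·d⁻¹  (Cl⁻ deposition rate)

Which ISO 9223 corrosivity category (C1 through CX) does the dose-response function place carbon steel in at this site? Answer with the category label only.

C5

carbon steel: f(T) = +0.150·(T−10) [T≤10 °C] = -1.2600
  Pd branch = 1.77·Pd^0.52·e^(0.02·RH+f) = 28.75 μm/a
  Sd branch = 0.102·Sd^0.62·e^(0.033·RH+0.04·T) = 80.82 μm/a
  r_corr = 28.75 + 80.82 = 109.6 μm/a
Category bounds: 80…200 μm/a bracket r_corr ⇒ C5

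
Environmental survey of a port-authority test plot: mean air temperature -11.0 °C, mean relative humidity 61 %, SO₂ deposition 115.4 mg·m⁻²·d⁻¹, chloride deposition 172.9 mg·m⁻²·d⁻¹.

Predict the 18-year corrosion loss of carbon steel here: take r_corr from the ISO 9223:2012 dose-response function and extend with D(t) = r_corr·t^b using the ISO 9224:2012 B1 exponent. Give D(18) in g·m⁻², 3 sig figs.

carbon steel: T≤10 °C ⇒ hinge +0.150·(-11.0−10) = -3.1500
  SO₂ term: 1.77·115.4^0.52·exp(0.02·61-3.1500) = 3.035
  Cl⁻ term: 0.102·172.9^0.62·exp(0.033·61+0.04·-11.0) = 12
  sum: 3.035 + 12 → r_corr = 15.03 μm/a
Long-term exponent b (ISO 9224 Table 2, B1) = 0.523
  D(18) = 15.03 × 18^0.523 = 15.03 × 4.534 = 68.17 μm
  Mass loss = 68.17 μm × 7.85 g/cm³ = 535.1 g·m⁻²

D(18) = 535 g·m⁻²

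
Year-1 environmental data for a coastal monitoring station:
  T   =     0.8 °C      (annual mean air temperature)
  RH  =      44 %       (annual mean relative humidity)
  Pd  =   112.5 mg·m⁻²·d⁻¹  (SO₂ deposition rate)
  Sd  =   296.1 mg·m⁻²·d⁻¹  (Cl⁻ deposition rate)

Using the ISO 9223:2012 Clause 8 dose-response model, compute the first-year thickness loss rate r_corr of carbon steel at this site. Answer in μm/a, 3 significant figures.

carbon steel: f(T) = +0.150·(T−10) [T≤10 °C] = -1.3800
  Pd branch = 1.77·Pd^0.52·e^(0.02·RH+f) = 12.51 μm/a
  Sd branch = 0.102·Sd^0.62·e^(0.033·RH+0.04·T) = 15.32 μm/a
  sum: 12.51 + 15.32 → r_corr = 27.84 μm/a

r_corr = 27.8 μm/a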